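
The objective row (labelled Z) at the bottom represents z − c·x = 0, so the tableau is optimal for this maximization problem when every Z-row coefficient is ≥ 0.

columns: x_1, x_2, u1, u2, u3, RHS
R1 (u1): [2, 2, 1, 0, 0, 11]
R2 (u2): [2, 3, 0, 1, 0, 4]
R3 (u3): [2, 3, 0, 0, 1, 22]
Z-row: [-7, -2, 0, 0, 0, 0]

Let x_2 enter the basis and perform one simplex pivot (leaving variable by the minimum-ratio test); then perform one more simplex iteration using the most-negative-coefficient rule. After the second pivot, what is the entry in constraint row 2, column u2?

1/2

Ratio test on column x_2 — row 1: 11/2 = 11/2; row 2: 4/3 = 4/3; row 3: 22/3 = 22/3. Minimum is 4/3 at row 2 (u2 leaves); pivot element 3.
Divide row 2 by 3; eliminate column x_2 from the other rows.
Second iteration: most negative Z-row entry is -17/3 in column x_1, so x_1 enters.
Ratio test on column x_1 — row 1: (25/3)/(2/3) = 25/2; row 2: (4/3)/(2/3) = 2; row 3: entry 0 ≤ 0. Minimum is 2 at row 2 (x_2 leaves); pivot element 2/3.
Divide row 2 by 2/3; eliminate column x_1 from the other rows.
After both pivots, the entry at constraint row 2, column u2 is 1/2.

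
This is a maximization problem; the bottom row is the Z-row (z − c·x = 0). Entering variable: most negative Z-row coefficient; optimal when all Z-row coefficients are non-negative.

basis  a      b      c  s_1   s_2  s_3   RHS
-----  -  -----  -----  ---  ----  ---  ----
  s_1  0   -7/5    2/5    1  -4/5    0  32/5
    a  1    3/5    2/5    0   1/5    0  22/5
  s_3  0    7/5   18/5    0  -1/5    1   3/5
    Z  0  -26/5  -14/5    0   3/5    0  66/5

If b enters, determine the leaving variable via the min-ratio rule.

Column b entries and ratios — s_1: -7/5 ≤ 0, skip; a: (22/5)/(3/5) = 22/3; s_3: (3/5)/(7/5) = 3/7.
Smallest ratio is 3/7 in the row of s_3, so s_3 leaves.

s_3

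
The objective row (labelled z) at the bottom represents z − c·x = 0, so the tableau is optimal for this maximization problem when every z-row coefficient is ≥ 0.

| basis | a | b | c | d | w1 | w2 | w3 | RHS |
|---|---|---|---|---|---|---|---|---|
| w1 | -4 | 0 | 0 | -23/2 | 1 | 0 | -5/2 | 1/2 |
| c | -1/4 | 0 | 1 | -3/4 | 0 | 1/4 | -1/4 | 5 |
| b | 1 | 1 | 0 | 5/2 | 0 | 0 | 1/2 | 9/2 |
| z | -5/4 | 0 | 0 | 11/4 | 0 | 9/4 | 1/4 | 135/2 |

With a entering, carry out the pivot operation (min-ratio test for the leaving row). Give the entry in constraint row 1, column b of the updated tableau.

4

Ratio test on column a — row 1: entry -4 ≤ 0; row 2: entry -1/4 ≤ 0; row 3: (9/2)/1 = 9/2. Minimum is 9/2 at row 3 (b leaves); pivot element 1.
Divide row 3 by 1; eliminate column a from the other rows.
Row 1 update in column b: 0 − (-4)·1 = 4.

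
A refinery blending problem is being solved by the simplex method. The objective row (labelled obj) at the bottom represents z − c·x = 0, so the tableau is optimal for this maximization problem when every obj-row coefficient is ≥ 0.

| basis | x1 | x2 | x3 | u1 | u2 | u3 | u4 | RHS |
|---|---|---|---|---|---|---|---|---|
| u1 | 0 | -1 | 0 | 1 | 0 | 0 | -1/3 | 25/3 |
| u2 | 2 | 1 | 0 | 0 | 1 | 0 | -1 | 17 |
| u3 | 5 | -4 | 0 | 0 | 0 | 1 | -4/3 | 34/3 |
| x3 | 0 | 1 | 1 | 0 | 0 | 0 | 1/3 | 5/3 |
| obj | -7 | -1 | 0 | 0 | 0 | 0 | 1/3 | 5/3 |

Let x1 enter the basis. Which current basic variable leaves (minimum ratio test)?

u3

Column x1 entries and ratios — u1: 0 ≤ 0, skip; u2: 17/2 = 17/2; u3: (34/3)/5 = 34/15; x3: 0 ≤ 0, skip.
Smallest ratio is 34/15 in the row of u3, so u3 leaves.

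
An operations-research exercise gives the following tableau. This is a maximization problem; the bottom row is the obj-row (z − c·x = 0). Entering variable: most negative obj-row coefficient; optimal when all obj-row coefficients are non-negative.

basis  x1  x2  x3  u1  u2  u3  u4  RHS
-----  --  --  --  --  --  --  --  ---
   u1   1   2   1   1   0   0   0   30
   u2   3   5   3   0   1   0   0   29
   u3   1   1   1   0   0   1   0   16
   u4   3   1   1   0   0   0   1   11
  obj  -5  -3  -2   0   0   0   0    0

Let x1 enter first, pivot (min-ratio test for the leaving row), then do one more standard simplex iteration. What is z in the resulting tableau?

Ratio test on column x1 — row 1: 30/1 = 30; row 2: 29/3 = 29/3; row 3: 16/1 = 16; row 4: 11/3 = 11/3. Minimum is 11/3 at row 4 (u4 leaves); pivot element 3.
Pivot on row 4; the obj-row RHS becomes 0 − (-5)·(11/3) = 55/3.
Next entering variable (most negative obj-row entry -4/3): x2.
Ratio test on column x2 — row 1: (79/3)/(5/3) = 79/5; row 2: 18/4 = 9/2; row 3: (37/3)/(2/3) = 37/2; row 4: (11/3)/(1/3) = 11. Minimum is 9/2 at row 2 (u2 leaves); pivot element 4.
After the second pivot the obj-row RHS is 55/3 − (-4/3)·(9/2) = 73/3.

73/3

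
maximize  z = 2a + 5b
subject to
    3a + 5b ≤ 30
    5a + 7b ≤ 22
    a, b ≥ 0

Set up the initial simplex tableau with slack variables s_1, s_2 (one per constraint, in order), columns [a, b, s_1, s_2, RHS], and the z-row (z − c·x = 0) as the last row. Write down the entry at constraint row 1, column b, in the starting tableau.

Constraint 1 has coefficient 5 on b.

5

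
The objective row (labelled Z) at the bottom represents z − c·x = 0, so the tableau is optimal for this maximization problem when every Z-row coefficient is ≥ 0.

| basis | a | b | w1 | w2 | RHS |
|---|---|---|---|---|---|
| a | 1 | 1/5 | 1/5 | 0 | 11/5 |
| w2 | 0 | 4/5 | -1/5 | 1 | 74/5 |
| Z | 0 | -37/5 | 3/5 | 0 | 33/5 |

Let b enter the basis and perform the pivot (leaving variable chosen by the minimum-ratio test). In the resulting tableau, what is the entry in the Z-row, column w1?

Ratio test on column b — row 1: (11/5)/(1/5) = 11; row 2: (74/5)/(4/5) = 37/2. Minimum is 11 at row 1 (a leaves); pivot element 1/5.
Divide row 1 by 1/5; eliminate column b from the other rows.
Z-row update in column w1: 3/5 − (-37/5)·1 = 8.

8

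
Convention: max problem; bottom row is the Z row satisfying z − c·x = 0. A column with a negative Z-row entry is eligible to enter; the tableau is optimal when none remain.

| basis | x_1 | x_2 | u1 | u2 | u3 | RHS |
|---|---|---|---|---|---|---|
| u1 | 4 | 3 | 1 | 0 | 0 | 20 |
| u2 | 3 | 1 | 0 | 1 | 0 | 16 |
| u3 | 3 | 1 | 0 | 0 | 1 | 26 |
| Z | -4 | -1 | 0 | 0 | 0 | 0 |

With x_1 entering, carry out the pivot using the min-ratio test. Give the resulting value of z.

20

Ratio test on column x_1 — row 1: 20/4 = 5; row 2: 16/3 = 16/3; row 3: 26/3 = 26/3. Minimum is 5 at row 1 (u1 leaves); pivot element 4.
Pivot on row 1; the Z-row RHS becomes 0 − (-4)·5 = 20.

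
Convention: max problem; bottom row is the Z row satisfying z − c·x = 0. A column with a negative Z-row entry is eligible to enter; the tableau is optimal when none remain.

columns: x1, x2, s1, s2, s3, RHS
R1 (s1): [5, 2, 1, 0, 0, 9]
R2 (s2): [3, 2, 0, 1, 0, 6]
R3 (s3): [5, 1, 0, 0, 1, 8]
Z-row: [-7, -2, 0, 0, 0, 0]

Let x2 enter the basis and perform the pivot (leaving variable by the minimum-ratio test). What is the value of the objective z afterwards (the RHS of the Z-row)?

6

Ratio test on column x2 — row 1: 9/2 = 9/2; row 2: 6/2 = 3; row 3: 8/1 = 8. Minimum is 3 at row 2 (s2 leaves); pivot element 2.
Pivot on row 2; the Z-row RHS becomes 0 − (-2)·3 = 6.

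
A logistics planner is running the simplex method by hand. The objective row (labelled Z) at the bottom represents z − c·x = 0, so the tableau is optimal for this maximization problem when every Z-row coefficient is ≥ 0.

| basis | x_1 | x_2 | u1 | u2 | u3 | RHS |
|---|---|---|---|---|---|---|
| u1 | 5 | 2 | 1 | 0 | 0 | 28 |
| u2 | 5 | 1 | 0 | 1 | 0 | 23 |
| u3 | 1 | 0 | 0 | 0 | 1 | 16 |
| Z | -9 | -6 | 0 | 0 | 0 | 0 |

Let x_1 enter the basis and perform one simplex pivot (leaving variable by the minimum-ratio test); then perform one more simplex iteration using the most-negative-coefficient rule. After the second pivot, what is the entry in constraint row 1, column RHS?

Ratio test on column x_1 — row 1: 28/5 = 28/5; row 2: 23/5 = 23/5; row 3: 16/1 = 16. Minimum is 23/5 at row 2 (u2 leaves); pivot element 5.
Divide row 2 by 5; eliminate column x_1 from the other rows.
Second iteration: most negative Z-row entry is -21/5 in column x_2, so x_2 enters.
Ratio test on column x_2 — row 1: 5/1 = 5; row 2: (23/5)/(1/5) = 23; row 3: entry -1/5 ≤ 0. Minimum is 5 at row 1 (u1 leaves); pivot element 1.
Divide row 1 by 1; eliminate column x_2 from the other rows.
After both pivots, the entry at constraint row 1, column RHS is 5.

5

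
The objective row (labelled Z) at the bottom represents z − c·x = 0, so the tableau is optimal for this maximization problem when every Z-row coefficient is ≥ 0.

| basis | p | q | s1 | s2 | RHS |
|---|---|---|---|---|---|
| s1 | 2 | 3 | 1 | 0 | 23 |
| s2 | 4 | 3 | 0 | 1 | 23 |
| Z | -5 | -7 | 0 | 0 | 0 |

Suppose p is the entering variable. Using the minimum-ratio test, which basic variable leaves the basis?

Column p entries and ratios — s1: 23/2 = 23/2; s2: 23/4 = 23/4.
Smallest ratio is 23/4 in the row of s2, so s2 leaves.

s2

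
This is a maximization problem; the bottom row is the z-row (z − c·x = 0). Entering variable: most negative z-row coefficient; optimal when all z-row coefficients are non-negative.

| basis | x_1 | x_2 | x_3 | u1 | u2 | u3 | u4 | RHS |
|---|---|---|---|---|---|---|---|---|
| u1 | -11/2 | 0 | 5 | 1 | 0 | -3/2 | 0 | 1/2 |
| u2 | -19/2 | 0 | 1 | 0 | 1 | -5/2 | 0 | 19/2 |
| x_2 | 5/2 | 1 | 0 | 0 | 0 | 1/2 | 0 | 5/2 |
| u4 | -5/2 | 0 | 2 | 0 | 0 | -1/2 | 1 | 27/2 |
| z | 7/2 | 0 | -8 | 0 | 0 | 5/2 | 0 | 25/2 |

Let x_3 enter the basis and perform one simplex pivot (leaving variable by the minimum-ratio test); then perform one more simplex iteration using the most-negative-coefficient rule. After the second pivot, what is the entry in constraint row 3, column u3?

1/5

Ratio test on column x_3 — row 1: (1/2)/5 = 1/10; row 2: (19/2)/1 = 19/2; row 3: entry 0 ≤ 0; row 4: (27/2)/2 = 27/4. Minimum is 1/10 at row 1 (u1 leaves); pivot element 5.
Divide row 1 by 5; eliminate column x_3 from the other rows.
Second iteration: most negative z-row entry is -53/10 in column x_1, so x_1 enters.
Ratio test on column x_1 — row 1: entry -11/10 ≤ 0; row 2: entry -42/5 ≤ 0; row 3: (5/2)/(5/2) = 1; row 4: entry -3/10 ≤ 0. Minimum is 1 at row 3 (x_2 leaves); pivot element 5/2.
Divide row 3 by 5/2; eliminate column x_1 from the other rows.
After both pivots, the entry at constraint row 3, column u3 is 1/5.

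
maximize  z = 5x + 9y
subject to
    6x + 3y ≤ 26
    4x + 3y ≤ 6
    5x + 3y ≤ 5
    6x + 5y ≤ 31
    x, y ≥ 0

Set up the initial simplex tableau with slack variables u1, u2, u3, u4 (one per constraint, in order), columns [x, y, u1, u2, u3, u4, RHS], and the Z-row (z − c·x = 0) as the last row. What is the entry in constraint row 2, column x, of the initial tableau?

Constraint 2 has coefficient 4 on x.

4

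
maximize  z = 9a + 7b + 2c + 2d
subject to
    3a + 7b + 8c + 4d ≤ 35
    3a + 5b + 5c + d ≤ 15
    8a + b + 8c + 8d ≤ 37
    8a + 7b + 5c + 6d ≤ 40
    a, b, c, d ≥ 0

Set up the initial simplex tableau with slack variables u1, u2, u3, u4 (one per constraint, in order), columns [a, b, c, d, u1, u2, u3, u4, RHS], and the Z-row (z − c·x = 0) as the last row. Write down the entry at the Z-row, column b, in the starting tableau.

The Z-row carries the negated objective coefficients: the b entry is -7.

-7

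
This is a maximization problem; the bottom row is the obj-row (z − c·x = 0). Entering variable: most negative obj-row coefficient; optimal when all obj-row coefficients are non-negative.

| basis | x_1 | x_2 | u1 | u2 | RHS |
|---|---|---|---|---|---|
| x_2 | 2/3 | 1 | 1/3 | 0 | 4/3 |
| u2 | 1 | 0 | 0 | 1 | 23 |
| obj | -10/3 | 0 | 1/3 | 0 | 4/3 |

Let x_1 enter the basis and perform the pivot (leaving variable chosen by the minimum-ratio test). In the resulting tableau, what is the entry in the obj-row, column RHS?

Ratio test on column x_1 — row 1: (4/3)/(2/3) = 2; row 2: 23/1 = 23. Minimum is 2 at row 1 (x_2 leaves); pivot element 2/3.
Divide row 1 by 2/3; eliminate column x_1 from the other rows.
obj-row update in column RHS: 4/3 − (-10/3)·2 = 8.

8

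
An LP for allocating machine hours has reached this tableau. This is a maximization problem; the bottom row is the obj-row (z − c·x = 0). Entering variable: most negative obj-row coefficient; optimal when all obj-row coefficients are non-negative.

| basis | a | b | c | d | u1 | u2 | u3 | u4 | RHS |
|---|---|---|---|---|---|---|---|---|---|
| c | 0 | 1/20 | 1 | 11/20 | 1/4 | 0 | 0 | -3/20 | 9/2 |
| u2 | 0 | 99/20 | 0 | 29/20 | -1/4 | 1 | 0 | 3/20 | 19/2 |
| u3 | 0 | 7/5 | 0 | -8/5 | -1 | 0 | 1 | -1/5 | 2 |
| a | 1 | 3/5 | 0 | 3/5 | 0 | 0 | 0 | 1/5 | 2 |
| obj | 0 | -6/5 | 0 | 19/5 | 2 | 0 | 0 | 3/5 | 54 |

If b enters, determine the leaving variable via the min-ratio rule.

u3

Column b entries and ratios — c: (9/2)/(1/20) = 90; u2: (19/2)/(99/20) = 190/99; u3: 2/(7/5) = 10/7; a: 2/(3/5) = 10/3.
Smallest ratio is 10/7 in the row of u3, so u3 leaves.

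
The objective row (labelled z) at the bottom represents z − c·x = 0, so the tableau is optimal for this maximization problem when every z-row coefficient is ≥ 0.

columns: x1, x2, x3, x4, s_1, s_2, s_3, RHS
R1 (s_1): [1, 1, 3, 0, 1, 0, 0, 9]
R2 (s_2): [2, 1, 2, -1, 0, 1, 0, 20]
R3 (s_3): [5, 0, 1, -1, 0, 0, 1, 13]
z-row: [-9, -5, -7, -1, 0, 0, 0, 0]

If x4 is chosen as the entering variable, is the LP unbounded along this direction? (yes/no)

Every constraint-row entry in column x4 is ≤ 0, so increasing x4 is unbounded.

yes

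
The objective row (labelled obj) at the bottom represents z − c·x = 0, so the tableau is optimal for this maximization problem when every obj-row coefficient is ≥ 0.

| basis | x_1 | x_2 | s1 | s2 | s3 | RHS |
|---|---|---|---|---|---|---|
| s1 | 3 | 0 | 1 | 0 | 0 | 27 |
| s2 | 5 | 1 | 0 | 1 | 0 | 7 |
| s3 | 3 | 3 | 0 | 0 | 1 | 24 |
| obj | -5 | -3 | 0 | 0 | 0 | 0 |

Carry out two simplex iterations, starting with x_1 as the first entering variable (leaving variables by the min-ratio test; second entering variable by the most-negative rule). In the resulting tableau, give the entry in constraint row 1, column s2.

Ratio test on column x_1 — row 1: 27/3 = 9; row 2: 7/5 = 7/5; row 3: 24/3 = 8. Minimum is 7/5 at row 2 (s2 leaves); pivot element 5.
Divide row 2 by 5; eliminate column x_1 from the other rows.
Second iteration: most negative obj-row entry is -2 in column x_2, so x_2 enters.
Ratio test on column x_2 — row 1: entry -3/5 ≤ 0; row 2: (7/5)/(1/5) = 7; row 3: (99/5)/(12/5) = 33/4. Minimum is 7 at row 2 (x_1 leaves); pivot element 1/5.
Divide row 2 by 1/5; eliminate column x_2 from the other rows.
After both pivots, the entry at constraint row 1, column s2 is 0.

0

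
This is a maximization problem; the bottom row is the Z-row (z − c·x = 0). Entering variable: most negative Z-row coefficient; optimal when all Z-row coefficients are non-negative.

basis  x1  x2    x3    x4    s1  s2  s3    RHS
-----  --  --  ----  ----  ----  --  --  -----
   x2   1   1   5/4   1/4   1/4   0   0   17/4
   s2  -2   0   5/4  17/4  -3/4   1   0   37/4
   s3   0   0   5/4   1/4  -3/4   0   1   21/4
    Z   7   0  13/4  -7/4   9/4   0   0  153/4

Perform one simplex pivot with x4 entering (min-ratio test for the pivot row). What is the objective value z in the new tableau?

Ratio test on column x4 — row 1: (17/4)/(1/4) = 17; row 2: (37/4)/(17/4) = 37/17; row 3: (21/4)/(1/4) = 21. Minimum is 37/17 at row 2 (s2 leaves); pivot element 17/4.
Pivot on row 2; the Z-row RHS becomes 153/4 − (-7/4)·(37/17) = 715/17.

715/17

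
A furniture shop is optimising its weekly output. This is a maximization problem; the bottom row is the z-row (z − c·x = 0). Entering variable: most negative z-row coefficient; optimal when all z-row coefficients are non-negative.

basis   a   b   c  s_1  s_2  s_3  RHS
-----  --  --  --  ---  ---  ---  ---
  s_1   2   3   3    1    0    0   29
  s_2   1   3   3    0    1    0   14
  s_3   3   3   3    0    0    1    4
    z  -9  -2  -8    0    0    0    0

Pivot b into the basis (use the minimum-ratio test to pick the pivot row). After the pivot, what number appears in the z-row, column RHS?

Ratio test on column b — row 1: 29/3 = 29/3; row 2: 14/3 = 14/3; row 3: 4/3 = 4/3. Minimum is 4/3 at row 3 (s_3 leaves); pivot element 3.
Divide row 3 by 3; eliminate column b from the other rows.
z-row update in column RHS: 0 − (-2)·(4/3) = 8/3.

8/3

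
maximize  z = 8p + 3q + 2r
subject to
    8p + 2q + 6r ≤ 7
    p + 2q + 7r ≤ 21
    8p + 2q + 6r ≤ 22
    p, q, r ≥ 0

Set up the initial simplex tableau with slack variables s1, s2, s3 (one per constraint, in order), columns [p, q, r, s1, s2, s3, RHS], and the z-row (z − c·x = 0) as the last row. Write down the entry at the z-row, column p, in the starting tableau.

-8

The z-row carries the negated objective coefficients: the p entry is -8.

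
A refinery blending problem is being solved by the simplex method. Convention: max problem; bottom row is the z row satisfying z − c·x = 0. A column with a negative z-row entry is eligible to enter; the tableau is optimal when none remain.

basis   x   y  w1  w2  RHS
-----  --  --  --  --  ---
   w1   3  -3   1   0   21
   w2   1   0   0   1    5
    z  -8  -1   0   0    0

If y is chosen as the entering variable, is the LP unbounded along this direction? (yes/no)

Every constraint-row entry in column y is ≤ 0, so increasing y is unbounded.

yes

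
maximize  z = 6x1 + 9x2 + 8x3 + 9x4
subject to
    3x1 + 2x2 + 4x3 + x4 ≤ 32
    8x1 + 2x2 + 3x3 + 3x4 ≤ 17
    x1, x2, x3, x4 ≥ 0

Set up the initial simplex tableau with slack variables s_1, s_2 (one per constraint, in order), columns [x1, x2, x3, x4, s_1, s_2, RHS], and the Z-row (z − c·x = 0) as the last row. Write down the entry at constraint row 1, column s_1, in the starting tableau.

1

Slack s_1 belongs to constraint 1; its column is the unit vector e_1, so the entry in row 1 is 1.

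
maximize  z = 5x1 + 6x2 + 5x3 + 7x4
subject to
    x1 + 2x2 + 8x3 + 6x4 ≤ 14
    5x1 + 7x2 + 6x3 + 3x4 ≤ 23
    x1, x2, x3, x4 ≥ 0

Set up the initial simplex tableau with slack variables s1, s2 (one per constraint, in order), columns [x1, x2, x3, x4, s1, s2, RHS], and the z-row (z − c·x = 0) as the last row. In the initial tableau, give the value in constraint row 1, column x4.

Constraint 1 has coefficient 6 on x4.

6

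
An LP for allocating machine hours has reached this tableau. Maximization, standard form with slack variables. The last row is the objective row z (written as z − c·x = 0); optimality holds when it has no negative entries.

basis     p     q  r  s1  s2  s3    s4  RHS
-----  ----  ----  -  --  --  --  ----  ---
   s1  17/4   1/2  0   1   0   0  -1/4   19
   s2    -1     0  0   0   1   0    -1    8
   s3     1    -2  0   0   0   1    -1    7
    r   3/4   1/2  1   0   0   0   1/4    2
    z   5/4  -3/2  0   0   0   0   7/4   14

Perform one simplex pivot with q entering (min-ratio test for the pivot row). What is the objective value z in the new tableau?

Ratio test on column q — row 1: 19/(1/2) = 38; row 2: entry 0 ≤ 0; row 3: entry -2 ≤ 0; row 4: 2/(1/2) = 4. Minimum is 4 at row 4 (r leaves); pivot element 1/2.
Pivot on row 4; the z-row RHS becomes 14 − (-3/2)·4 = 20.

20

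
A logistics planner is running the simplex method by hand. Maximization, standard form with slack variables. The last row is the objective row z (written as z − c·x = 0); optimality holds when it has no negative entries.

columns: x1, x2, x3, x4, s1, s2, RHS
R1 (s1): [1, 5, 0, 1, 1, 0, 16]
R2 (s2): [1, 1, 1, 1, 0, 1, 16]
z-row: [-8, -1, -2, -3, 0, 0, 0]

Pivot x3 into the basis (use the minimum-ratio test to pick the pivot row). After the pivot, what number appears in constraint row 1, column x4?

1

Ratio test on column x3 — row 1: entry 0 ≤ 0; row 2: 16/1 = 16. Minimum is 16 at row 2 (s2 leaves); pivot element 1.
Divide row 2 by 1; eliminate column x3 from the other rows.
Row 1 update in column x4: 1 − 0·1 = 1.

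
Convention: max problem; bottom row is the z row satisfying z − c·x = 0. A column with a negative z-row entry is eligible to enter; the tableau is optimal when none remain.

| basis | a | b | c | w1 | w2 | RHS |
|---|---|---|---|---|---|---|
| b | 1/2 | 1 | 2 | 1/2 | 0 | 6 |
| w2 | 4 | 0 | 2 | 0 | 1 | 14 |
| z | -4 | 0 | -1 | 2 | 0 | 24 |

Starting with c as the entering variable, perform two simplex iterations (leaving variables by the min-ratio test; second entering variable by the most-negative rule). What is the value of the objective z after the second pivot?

Ratio test on column c — row 1: 6/2 = 3; row 2: 14/2 = 7. Minimum is 3 at row 1 (b leaves); pivot element 2.
Pivot on row 1; the z-row RHS becomes 24 − (-1)·3 = 27.
Next entering variable (most negative z-row entry -15/4): a.
Ratio test on column a — row 1: 3/(1/4) = 12; row 2: 8/(7/2) = 16/7. Minimum is 16/7 at row 2 (w2 leaves); pivot element 7/2.
After the second pivot the z-row RHS is 27 − (-15/4)·(16/7) = 249/7.

249/7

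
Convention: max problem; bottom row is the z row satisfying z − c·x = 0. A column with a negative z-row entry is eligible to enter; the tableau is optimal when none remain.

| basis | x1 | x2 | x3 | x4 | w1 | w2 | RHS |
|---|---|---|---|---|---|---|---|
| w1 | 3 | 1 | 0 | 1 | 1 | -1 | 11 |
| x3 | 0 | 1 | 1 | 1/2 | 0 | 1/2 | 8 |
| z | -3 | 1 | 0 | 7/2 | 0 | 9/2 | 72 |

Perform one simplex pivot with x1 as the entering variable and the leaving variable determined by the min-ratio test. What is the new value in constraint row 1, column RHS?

11/3

Ratio test on column x1 — row 1: 11/3 = 11/3; row 2: entry 0 ≤ 0. Minimum is 11/3 at row 1 (w1 leaves); pivot element 3.
Divide row 1 by 3; eliminate column x1 from the other rows.
In the new row 1, the RHS entry is the old entry divided by the pivot: 11/3 = 11/3.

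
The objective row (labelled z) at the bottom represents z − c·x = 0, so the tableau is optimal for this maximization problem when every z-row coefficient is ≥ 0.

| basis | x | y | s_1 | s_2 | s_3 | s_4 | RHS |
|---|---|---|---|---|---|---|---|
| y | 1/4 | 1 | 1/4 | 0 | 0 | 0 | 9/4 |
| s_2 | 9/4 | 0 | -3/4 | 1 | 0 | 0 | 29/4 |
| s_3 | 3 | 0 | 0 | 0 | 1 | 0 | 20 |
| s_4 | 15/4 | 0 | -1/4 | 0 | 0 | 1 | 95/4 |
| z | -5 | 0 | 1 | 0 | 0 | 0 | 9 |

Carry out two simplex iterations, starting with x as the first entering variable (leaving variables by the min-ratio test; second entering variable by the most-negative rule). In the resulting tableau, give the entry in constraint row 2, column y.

1

Ratio test on column x — row 1: (9/4)/(1/4) = 9; row 2: (29/4)/(9/4) = 29/9; row 3: 20/3 = 20/3; row 4: (95/4)/(15/4) = 19/3. Minimum is 29/9 at row 2 (s_2 leaves); pivot element 9/4.
Divide row 2 by 9/4; eliminate column x from the other rows.
Second iteration: most negative z-row entry is -2/3 in column s_1, so s_1 enters.
Ratio test on column s_1 — row 1: (13/9)/(1/3) = 13/3; row 2: entry -1/3 ≤ 0; row 3: (31/3)/1 = 31/3; row 4: (35/3)/1 = 35/3. Minimum is 13/3 at row 1 (y leaves); pivot element 1/3.
Divide row 1 by 1/3; eliminate column s_1 from the other rows.
After both pivots, the entry at constraint row 2, column y is 1.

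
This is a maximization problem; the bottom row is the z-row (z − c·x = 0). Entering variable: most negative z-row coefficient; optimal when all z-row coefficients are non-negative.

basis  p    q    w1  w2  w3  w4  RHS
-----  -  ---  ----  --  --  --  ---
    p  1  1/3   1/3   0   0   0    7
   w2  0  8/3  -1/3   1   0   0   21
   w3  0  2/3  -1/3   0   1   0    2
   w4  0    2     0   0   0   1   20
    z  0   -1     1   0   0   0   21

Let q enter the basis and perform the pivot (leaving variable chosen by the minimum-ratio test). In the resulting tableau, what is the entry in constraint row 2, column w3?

Ratio test on column q — row 1: 7/(1/3) = 21; row 2: 21/(8/3) = 63/8; row 3: 2/(2/3) = 3; row 4: 20/2 = 10. Minimum is 3 at row 3 (w3 leaves); pivot element 2/3.
Divide row 3 by 2/3; eliminate column q from the other rows.
Row 2 update in column w3: 0 − (8/3)·(3/2) = -4.

-4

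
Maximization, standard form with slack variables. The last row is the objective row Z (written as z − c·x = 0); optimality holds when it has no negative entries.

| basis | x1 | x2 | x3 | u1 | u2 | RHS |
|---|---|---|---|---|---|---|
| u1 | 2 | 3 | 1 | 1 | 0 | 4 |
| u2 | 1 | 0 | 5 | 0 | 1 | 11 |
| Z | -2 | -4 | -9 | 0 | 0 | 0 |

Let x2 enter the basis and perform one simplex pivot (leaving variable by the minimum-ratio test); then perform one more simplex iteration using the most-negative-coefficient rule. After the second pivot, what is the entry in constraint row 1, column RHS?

3/5

Ratio test on column x2 — row 1: 4/3 = 4/3; row 2: entry 0 ≤ 0. Minimum is 4/3 at row 1 (u1 leaves); pivot element 3.
Divide row 1 by 3; eliminate column x2 from the other rows.
Second iteration: most negative Z-row entry is -23/3 in column x3, so x3 enters.
Ratio test on column x3 — row 1: (4/3)/(1/3) = 4; row 2: 11/5 = 11/5. Minimum is 11/5 at row 2 (u2 leaves); pivot element 5.
Divide row 2 by 5; eliminate column x3 from the other rows.
After both pivots, the entry at constraint row 1, column RHS is 3/5.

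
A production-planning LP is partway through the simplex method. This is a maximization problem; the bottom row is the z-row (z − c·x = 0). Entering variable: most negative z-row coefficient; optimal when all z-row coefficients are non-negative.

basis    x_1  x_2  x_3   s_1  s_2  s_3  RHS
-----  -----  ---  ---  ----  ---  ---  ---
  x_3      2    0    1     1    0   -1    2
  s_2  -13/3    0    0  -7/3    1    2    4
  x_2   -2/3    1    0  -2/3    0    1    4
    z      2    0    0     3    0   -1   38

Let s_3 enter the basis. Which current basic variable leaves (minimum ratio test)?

Column s_3 entries and ratios — x_3: -1 ≤ 0, skip; s_2: 4/2 = 2; x_2: 4/1 = 4.
Smallest ratio is 2 in the row of s_2, so s_2 leaves.

s_2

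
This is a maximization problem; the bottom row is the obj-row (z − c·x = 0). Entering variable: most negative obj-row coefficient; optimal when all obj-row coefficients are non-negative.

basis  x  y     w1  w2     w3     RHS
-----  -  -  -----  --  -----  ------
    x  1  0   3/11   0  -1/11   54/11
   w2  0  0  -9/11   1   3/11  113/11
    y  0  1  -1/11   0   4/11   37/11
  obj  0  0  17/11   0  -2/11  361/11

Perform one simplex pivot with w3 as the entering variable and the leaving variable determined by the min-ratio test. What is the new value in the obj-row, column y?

1/2

Ratio test on column w3 — row 1: entry -1/11 ≤ 0; row 2: (113/11)/(3/11) = 113/3; row 3: (37/11)/(4/11) = 37/4. Minimum is 37/4 at row 3 (y leaves); pivot element 4/11.
Divide row 3 by 4/11; eliminate column w3 from the other rows.
obj-row update in column y: 0 − (-2/11)·(11/4) = 1/2.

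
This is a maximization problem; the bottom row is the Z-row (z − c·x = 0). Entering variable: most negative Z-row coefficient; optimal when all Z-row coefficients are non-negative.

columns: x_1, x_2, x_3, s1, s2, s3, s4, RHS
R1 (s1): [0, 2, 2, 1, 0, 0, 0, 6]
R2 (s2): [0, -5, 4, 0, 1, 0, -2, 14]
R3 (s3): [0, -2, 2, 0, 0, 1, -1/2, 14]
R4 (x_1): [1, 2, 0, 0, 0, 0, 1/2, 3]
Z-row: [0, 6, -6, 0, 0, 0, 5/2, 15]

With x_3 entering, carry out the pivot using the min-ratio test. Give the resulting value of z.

33

Ratio test on column x_3 — row 1: 6/2 = 3; row 2: 14/4 = 7/2; row 3: 14/2 = 7; row 4: entry 0 ≤ 0. Minimum is 3 at row 1 (s1 leaves); pivot element 2.
Pivot on row 1; the Z-row RHS becomes 15 − (-6)·3 = 33.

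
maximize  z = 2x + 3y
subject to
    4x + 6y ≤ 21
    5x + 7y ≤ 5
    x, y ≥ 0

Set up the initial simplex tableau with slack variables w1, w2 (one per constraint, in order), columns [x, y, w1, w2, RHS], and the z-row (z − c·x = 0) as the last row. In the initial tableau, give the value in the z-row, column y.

-3

The z-row carries the negated objective coefficients: the y entry is -3.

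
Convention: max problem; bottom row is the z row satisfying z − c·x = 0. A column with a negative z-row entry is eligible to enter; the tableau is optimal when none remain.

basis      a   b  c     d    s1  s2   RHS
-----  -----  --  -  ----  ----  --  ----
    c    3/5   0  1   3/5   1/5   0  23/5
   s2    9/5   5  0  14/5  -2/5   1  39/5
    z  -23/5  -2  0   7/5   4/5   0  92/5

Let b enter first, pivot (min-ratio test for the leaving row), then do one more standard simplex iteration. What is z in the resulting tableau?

115/3

Ratio test on column b — row 1: entry 0 ≤ 0; row 2: (39/5)/5 = 39/25. Minimum is 39/25 at row 2 (s2 leaves); pivot element 5.
Pivot on row 2; the z-row RHS becomes 92/5 − (-2)·(39/25) = 538/25.
Next entering variable (most negative z-row entry -97/25): a.
Ratio test on column a — row 1: (23/5)/(3/5) = 23/3; row 2: (39/25)/(9/25) = 13/3. Minimum is 13/3 at row 2 (b leaves); pivot element 9/25.
After the second pivot the z-row RHS is 538/25 − (-97/25)·(13/3) = 115/3.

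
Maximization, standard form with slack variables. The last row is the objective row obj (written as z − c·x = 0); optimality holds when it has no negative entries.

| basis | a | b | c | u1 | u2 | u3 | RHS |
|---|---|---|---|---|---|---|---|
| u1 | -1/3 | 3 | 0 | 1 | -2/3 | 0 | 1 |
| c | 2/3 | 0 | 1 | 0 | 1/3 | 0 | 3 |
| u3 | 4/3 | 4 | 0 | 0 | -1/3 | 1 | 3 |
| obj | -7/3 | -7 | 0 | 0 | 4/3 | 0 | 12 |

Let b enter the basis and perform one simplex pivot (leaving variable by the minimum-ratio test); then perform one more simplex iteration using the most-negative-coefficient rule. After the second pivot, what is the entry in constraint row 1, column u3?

Ratio test on column b — row 1: 1/3 = 1/3; row 2: entry 0 ≤ 0; row 3: 3/4 = 3/4. Minimum is 1/3 at row 1 (u1 leaves); pivot element 3.
Divide row 1 by 3; eliminate column b from the other rows.
Second iteration: most negative obj-row entry is -28/9 in column a, so a enters.
Ratio test on column a — row 1: entry -1/9 ≤ 0; row 2: 3/(2/3) = 9/2; row 3: (5/3)/(16/9) = 15/16. Minimum is 15/16 at row 3 (u3 leaves); pivot element 16/9.
Divide row 3 by 16/9; eliminate column a from the other rows.
After both pivots, the entry at constraint row 1, column u3 is 1/16.

1/16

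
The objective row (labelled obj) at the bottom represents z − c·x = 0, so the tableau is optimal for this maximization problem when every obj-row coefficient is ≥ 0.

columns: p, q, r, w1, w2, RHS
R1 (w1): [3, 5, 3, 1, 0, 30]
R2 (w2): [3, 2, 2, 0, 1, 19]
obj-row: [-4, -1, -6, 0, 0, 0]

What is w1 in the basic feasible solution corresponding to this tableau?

30

w1 is basic (row 1); its value is the RHS of that row, 30.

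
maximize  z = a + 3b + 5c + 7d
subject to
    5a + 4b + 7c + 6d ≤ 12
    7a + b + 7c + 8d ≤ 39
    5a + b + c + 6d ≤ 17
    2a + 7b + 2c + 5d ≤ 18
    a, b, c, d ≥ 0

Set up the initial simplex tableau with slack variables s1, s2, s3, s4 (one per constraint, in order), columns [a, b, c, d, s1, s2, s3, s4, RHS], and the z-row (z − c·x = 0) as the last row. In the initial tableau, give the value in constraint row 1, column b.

Constraint 1 has coefficient 4 on b.

4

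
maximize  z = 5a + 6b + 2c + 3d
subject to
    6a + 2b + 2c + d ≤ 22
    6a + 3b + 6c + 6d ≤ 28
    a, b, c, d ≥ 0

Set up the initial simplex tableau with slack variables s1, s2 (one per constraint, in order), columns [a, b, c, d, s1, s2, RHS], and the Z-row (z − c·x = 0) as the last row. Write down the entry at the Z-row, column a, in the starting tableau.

The Z-row carries the negated objective coefficients: the a entry is -5.

-5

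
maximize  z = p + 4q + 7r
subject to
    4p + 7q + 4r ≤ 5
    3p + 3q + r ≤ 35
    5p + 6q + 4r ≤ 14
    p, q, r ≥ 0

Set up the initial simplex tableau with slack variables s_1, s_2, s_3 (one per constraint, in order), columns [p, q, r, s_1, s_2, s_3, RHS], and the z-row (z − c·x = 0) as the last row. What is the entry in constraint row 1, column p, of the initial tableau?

4

Constraint 1 has coefficient 4 on p.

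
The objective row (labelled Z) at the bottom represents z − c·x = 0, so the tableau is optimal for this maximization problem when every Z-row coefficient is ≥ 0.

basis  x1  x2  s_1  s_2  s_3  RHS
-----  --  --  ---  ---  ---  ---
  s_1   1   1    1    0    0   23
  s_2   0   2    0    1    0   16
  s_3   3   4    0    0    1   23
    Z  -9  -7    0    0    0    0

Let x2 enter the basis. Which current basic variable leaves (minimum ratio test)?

Column x2 entries and ratios — s_1: 23/1 = 23; s_2: 16/2 = 8; s_3: 23/4 = 23/4.
Smallest ratio is 23/4 in the row of s_3, so s_3 leaves.

s_3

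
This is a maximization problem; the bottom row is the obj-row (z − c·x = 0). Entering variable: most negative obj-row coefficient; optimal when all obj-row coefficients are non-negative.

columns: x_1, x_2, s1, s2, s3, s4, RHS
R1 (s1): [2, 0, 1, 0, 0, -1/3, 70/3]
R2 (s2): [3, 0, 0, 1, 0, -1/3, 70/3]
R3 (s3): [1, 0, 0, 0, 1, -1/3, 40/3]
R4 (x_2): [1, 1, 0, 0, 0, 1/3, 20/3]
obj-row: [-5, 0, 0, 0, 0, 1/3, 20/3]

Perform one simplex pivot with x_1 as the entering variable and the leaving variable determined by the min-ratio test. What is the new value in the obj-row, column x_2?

5

Ratio test on column x_1 — row 1: (70/3)/2 = 35/3; row 2: (70/3)/3 = 70/9; row 3: (40/3)/1 = 40/3; row 4: (20/3)/1 = 20/3. Minimum is 20/3 at row 4 (x_2 leaves); pivot element 1.
Divide row 4 by 1; eliminate column x_1 from the other rows.
obj-row update in column x_2: 0 − (-5)·1 = 5.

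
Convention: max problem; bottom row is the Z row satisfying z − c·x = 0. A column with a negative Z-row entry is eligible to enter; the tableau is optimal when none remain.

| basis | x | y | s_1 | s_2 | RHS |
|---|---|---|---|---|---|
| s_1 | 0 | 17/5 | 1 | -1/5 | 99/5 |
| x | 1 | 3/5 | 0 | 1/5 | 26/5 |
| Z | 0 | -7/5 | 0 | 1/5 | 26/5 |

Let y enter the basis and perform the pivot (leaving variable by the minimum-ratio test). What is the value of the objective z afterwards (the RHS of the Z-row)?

Ratio test on column y — row 1: (99/5)/(17/5) = 99/17; row 2: (26/5)/(3/5) = 26/3. Minimum is 99/17 at row 1 (s_1 leaves); pivot element 17/5.
Pivot on row 1; the Z-row RHS becomes 26/5 − (-7/5)·(99/17) = 227/17.

227/17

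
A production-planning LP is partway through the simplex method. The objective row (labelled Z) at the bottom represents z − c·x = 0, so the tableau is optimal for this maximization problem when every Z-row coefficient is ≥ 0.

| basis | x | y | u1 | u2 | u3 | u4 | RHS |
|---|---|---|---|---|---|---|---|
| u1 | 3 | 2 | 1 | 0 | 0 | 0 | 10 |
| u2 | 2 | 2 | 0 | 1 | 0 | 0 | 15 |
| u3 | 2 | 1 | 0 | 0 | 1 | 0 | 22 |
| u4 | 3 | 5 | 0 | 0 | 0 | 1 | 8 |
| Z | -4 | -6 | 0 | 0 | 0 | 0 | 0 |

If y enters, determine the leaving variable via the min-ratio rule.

Column y entries and ratios — u1: 10/2 = 5; u2: 15/2 = 15/2; u3: 22/1 = 22; u4: 8/5 = 8/5.
Smallest ratio is 8/5 in the row of u4, so u4 leaves.

u4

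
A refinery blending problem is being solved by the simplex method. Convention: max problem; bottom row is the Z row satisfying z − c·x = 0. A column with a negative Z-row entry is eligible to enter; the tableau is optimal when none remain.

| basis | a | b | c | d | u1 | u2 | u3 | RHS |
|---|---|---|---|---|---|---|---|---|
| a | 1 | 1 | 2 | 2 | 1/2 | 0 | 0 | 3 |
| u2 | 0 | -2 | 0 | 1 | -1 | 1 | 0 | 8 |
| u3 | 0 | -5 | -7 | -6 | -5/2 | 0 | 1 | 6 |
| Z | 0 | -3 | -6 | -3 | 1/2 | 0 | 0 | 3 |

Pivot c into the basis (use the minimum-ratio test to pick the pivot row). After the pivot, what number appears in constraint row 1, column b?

Ratio test on column c — row 1: 3/2 = 3/2; row 2: entry 0 ≤ 0; row 3: entry -7 ≤ 0. Minimum is 3/2 at row 1 (a leaves); pivot element 2.
Divide row 1 by 2; eliminate column c from the other rows.
In the new row 1, the b entry is the old entry divided by the pivot: 1/2 = 1/2.

1/2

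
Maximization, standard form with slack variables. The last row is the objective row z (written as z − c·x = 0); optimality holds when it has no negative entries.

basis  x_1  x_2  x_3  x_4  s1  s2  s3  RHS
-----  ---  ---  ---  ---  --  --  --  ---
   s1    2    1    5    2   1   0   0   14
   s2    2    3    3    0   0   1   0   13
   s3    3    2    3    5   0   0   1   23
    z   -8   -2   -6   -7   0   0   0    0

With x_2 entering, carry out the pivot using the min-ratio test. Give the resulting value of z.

Ratio test on column x_2 — row 1: 14/1 = 14; row 2: 13/3 = 13/3; row 3: 23/2 = 23/2. Minimum is 13/3 at row 2 (s2 leaves); pivot element 3.
Pivot on row 2; the z-row RHS becomes 0 − (-2)·(13/3) = 26/3.

26/3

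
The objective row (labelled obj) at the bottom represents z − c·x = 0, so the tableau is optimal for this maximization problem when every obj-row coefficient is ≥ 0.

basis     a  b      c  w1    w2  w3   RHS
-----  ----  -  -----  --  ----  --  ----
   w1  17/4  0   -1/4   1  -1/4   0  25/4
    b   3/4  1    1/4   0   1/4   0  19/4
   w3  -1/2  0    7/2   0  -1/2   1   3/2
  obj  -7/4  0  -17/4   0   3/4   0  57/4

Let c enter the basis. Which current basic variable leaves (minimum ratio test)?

Column c entries and ratios — w1: -1/4 ≤ 0, skip; b: (19/4)/(1/4) = 19; w3: (3/2)/(7/2) = 3/7.
Smallest ratio is 3/7 in the row of w3, so w3 leaves.

w3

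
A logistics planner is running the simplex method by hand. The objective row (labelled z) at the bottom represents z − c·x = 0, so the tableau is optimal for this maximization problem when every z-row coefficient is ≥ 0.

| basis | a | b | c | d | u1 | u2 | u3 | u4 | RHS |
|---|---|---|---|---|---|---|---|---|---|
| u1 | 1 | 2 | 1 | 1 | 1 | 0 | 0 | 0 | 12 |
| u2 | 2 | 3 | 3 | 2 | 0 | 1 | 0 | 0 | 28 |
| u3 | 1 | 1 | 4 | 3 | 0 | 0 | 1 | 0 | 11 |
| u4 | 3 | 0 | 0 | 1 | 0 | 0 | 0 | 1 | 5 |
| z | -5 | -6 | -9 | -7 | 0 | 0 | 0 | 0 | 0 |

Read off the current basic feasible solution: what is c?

c is not in the basis, so in the current basic feasible solution c = 0.

0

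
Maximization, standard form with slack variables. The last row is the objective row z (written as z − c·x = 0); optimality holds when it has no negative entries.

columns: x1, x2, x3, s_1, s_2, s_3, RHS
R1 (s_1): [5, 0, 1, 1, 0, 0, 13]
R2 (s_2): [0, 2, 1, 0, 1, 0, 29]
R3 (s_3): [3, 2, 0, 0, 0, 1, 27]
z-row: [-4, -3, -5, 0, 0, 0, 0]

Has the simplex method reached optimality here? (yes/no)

The z-row has a negative entry -5 in column x3, so it is not optimal.

no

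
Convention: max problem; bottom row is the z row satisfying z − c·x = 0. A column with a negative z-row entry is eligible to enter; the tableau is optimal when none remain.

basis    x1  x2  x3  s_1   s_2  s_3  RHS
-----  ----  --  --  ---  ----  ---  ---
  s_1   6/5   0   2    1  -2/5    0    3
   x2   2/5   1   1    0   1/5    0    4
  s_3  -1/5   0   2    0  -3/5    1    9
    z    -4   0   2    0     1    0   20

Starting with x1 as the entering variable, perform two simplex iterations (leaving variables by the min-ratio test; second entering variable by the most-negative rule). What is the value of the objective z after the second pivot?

33

Ratio test on column x1 — row 1: 3/(6/5) = 5/2; row 2: 4/(2/5) = 10; row 3: entry -1/5 ≤ 0. Minimum is 5/2 at row 1 (s_1 leaves); pivot element 6/5.
Pivot on row 1; the z-row RHS becomes 20 − (-4)·(5/2) = 30.
Next entering variable (most negative z-row entry -1/3): s_2.
Ratio test on column s_2 — row 1: entry -1/3 ≤ 0; row 2: 3/(1/3) = 9; row 3: entry -2/3 ≤ 0. Minimum is 9 at row 2 (x2 leaves); pivot element 1/3.
After the second pivot the z-row RHS is 30 − (-1/3)·9 = 33.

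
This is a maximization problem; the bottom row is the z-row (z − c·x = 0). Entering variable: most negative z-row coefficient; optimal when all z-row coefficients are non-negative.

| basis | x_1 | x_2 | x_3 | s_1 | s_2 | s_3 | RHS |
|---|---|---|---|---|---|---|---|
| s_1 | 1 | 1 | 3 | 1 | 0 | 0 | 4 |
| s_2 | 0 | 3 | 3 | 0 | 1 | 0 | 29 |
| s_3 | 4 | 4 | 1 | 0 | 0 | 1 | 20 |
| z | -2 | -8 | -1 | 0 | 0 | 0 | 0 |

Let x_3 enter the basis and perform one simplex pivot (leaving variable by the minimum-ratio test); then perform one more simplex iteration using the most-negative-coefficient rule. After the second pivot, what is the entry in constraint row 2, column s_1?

-3

Ratio test on column x_3 — row 1: 4/3 = 4/3; row 2: 29/3 = 29/3; row 3: 20/1 = 20. Minimum is 4/3 at row 1 (s_1 leaves); pivot element 3.
Divide row 1 by 3; eliminate column x_3 from the other rows.
Second iteration: most negative z-row entry is -23/3 in column x_2, so x_2 enters.
Ratio test on column x_2 — row 1: (4/3)/(1/3) = 4; row 2: 25/2 = 25/2; row 3: (56/3)/(11/3) = 56/11. Minimum is 4 at row 1 (x_3 leaves); pivot element 1/3.
Divide row 1 by 1/3; eliminate column x_2 from the other rows.
After both pivots, the entry at constraint row 2, column s_1 is -3.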